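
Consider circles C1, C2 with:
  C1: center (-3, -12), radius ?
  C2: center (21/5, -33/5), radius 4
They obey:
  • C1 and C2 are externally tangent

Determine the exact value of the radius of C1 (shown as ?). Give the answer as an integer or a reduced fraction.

1. [ext C1·C2]  r_C1² + 8r_C1 − 65 = 0  ⇒  r_C1 = 5 (r>0 drops 1)

5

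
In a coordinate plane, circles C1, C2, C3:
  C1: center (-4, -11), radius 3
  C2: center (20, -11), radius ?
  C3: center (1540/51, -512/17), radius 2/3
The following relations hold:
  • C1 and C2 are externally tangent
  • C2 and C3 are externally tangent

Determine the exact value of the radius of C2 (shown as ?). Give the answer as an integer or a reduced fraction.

21

1. [ext C1·C2]  r_C2² + 6r_C2 − 567 = 0  ⇒  r_C2 = 21 (r>0 drops 1)
2. [ext C2·C3]  r_C2² + (4/3)r_C2 − 469 = 0  ⇒  r_C2 = 21 (r>0 drops 1)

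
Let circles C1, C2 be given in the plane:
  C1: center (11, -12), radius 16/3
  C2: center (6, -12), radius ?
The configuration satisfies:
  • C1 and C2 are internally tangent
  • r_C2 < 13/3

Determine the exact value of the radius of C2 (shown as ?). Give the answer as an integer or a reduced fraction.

1/3

1. [int C1,C2]  r_C2² − (32/3)r_C2 + 31/9 = 0  ⇒  r_C2 = 1/3 or 31/3
2. given r_C2 < 13/3: keep 1/3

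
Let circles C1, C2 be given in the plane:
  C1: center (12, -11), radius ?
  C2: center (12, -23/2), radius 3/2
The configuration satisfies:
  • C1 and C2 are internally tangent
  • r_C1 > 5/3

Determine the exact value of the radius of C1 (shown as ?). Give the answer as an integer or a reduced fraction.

1. [int C1,C2]  r_C1² − 3r_C1 + 2 = 0  ⇒  r_C1 = 1 or 2
2. given r_C1 > 5/3: keep 2

2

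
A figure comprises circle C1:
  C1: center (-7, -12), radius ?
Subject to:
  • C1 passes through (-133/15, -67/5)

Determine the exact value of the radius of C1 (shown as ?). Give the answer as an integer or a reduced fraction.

7/3

1. [C1∋P]  r_C1² − 49/9 = 0  ⇒  r_C1 = 7/3 (r>0 drops 1)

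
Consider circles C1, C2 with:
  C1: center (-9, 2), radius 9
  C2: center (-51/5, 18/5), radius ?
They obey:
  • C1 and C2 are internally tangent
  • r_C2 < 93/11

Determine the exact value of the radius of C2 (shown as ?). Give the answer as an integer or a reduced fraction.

7

1. [int C1,C2]  r_C2² − 18r_C2 + 77 = 0  ⇒  r_C2 = 7 or 11
2. given r_C2 < 93/11: keep 7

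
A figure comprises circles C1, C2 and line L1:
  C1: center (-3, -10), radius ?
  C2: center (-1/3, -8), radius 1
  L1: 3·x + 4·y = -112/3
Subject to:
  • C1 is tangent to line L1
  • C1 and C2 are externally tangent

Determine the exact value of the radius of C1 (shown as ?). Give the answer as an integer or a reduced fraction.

7/3

1. [C1‖L1]  r_C1² − 49/9 = 0  ⇒  r_C1 = 7/3 (r>0 drops 1)
2. [ext C1·C2]  r_C1² + 2r_C1 − 91/9 = 0  ⇒  r_C1 = 7/3 (r>0 drops 1)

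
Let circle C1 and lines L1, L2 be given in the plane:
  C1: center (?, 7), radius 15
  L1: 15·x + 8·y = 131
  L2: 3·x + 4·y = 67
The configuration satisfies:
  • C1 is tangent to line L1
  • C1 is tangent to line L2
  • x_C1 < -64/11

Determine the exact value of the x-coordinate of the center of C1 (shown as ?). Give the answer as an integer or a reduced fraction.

1. [C1‖L1]  x_C1² − 10x_C1 − 264 = 0  ⇒  x_C1 = -12 or 22
2. [C1‖L2]  x_C1² − 26x_C1 − 456 = 0  ⇒  x_C1 = -12 or 38

-12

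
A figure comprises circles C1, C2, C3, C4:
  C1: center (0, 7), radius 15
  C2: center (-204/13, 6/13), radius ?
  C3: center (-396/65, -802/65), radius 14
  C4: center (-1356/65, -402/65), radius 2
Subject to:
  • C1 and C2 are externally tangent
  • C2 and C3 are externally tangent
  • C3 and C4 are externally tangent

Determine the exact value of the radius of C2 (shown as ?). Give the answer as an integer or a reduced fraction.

2

1. [ext C1·C2]  r_C2² + 30r_C2 − 64 = 0  ⇒  r_C2 = 2 (r>0 drops 1)
2. [ext C2·C3]  r_C2² + 28r_C2 − 60 = 0  ⇒  r_C2 = 2 (r>0 drops 1)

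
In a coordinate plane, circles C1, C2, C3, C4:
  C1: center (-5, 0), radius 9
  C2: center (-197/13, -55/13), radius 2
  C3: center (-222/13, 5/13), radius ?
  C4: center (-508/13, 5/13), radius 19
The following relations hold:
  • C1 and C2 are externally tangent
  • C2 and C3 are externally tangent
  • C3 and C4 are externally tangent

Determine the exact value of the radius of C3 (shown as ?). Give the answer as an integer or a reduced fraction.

1. [ext C2·C3]  r_C3² + 4r_C3 − 21 = 0  ⇒  r_C3 = 3 (r>0 drops 1)
2. [ext C3·C4]  r_C3² + 38r_C3 − 123 = 0  ⇒  r_C3 = 3 (r>0 drops 1)

3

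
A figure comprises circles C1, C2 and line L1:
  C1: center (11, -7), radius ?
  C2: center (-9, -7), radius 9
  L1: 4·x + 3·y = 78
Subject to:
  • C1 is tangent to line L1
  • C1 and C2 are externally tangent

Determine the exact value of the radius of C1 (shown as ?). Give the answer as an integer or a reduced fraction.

11

1. [C1‖L1]  r_C1² − 121 = 0  ⇒  r_C1 = 11 (r>0 drops 1)
2. [ext C1·C2]  r_C1² + 18r_C1 − 319 = 0  ⇒  r_C1 = 11 (r>0 drops 1)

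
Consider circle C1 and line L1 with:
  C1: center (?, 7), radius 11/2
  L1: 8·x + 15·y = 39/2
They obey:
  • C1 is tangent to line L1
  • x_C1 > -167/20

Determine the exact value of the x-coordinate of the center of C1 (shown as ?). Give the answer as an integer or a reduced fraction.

1

1. [C1‖L1]  x_C1² + (171/8)x_C1 − 179/8 = 0  ⇒  x_C1 = -179/8 or 1
2. given x_C1 > -167/20: keep 1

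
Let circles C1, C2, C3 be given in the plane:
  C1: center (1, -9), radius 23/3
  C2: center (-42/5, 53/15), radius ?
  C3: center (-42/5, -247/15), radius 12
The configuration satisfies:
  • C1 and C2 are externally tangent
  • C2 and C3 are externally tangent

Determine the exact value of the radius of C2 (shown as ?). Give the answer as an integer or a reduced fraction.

8

1. [ext C1·C2]  r_C2² + (46/3)r_C2 − 560/3 = 0  ⇒  r_C2 = 8 (r>0 drops 1)
2. [ext C2·C3]  r_C2² + 24r_C2 − 256 = 0  ⇒  r_C2 = 8 (r>0 drops 1)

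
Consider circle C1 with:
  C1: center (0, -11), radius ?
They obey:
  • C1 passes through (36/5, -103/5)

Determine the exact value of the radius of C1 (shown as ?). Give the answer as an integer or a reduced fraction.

1. [C1∋P]  r_C1² − 144 = 0  ⇒  r_C1 = 12 (r>0 drops 1)

12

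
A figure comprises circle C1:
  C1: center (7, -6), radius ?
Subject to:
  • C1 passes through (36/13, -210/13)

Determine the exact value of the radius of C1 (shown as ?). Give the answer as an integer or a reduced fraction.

11

1. [C1∋P]  r_C1² − 121 = 0  ⇒  r_C1 = 11 (r>0 drops 1)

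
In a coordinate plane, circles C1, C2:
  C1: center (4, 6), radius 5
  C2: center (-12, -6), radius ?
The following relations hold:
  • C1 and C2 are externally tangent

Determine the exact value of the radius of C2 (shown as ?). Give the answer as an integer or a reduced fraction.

15

1. [ext C1·C2]  r_C2² + 10r_C2 − 375 = 0  ⇒  r_C2 = 15 (r>0 drops 1)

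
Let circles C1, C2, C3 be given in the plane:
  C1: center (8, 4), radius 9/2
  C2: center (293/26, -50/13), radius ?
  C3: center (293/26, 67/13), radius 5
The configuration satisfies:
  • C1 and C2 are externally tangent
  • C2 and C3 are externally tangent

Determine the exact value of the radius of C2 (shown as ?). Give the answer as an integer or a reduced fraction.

1. [ext C1·C2]  r_C2² + 9r_C2 − 52 = 0  ⇒  r_C2 = 4 (r>0 drops 1)
2. [ext C2·C3]  r_C2² + 10r_C2 − 56 = 0  ⇒  r_C2 = 4 (r>0 drops 1)

4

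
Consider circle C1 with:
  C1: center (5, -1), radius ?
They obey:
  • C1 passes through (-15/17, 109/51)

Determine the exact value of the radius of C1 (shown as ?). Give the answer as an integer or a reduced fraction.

1. [C1∋P]  r_C1² − 400/9 = 0  ⇒  r_C1 = 20/3 (r>0 drops 1)

20/3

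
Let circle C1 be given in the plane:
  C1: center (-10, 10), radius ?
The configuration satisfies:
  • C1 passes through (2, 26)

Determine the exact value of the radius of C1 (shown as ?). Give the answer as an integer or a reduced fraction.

20

1. [C1∋P]  r_C1² − 400 = 0  ⇒  r_C1 = 20 (r>0 drops 1)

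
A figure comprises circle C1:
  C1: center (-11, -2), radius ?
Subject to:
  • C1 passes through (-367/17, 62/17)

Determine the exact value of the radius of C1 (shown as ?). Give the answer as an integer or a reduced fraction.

12

1. [C1∋P]  r_C1² − 144 = 0  ⇒  r_C1 = 12 (r>0 drops 1)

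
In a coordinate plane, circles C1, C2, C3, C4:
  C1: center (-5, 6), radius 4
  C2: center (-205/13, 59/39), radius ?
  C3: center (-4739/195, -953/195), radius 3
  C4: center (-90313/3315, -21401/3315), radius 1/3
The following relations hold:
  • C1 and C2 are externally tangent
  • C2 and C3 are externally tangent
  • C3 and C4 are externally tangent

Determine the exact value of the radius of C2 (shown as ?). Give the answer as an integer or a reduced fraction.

1. [ext C1·C2]  r_C2² + 8r_C2 − 1081/9 = 0  ⇒  r_C2 = 23/3 (r>0 drops 1)
2. [ext C2·C3]  r_C2² + 6r_C2 − 943/9 = 0  ⇒  r_C2 = 23/3 (r>0 drops 1)

23/3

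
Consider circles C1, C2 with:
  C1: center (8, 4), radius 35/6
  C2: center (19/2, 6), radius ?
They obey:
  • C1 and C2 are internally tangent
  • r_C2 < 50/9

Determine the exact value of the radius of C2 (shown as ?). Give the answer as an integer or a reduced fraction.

10/3

1. [int C1,C2]  r_C2² − (35/3)r_C2 + 250/9 = 0  ⇒  r_C2 = 10/3 or 25/3
2. given r_C2 < 50/9: keep 10/3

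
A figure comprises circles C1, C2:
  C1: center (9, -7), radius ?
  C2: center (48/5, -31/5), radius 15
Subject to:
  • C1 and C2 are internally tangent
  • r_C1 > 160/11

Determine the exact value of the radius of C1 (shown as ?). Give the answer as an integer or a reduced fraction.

1. [int C1,C2]  r_C1² − 30r_C1 + 224 = 0  ⇒  r_C1 = 14 or 16
2. given r_C1 > 160/11: keep 16

16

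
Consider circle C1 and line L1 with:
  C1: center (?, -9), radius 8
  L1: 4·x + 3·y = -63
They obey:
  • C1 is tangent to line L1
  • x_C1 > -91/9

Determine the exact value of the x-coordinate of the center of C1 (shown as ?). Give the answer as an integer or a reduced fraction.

1

1. [C1‖L1]  x_C1² + 18x_C1 − 19 = 0  ⇒  x_C1 = -19 or 1
2. given x_C1 > -91/9: keep 1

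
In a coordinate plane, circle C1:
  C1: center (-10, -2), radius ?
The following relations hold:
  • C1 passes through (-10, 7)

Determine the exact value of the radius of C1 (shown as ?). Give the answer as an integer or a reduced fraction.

1. [C1∋P]  r_C1² − 81 = 0  ⇒  r_C1 = 9 (r>0 drops 1)

9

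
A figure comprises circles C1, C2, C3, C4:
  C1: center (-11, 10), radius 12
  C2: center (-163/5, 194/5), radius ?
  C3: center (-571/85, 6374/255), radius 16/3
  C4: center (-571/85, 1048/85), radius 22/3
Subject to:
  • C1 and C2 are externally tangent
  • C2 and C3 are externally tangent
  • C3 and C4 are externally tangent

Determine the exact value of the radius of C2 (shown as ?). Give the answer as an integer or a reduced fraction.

1. [ext C1·C2]  r_C2² + 24r_C2 − 1152 = 0  ⇒  r_C2 = 24 (r>0 drops 1)
2. [ext C2·C3]  r_C2² + (32/3)r_C2 − 832 = 0  ⇒  r_C2 = 24 (r>0 drops 1)

24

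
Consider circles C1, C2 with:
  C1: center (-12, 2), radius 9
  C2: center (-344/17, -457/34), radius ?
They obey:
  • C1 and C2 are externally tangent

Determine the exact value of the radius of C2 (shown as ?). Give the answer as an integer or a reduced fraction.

1. [ext C1·C2]  r_C2² + 18r_C2 − 901/4 = 0  ⇒  r_C2 = 17/2 (r>0 drops 1)

17/2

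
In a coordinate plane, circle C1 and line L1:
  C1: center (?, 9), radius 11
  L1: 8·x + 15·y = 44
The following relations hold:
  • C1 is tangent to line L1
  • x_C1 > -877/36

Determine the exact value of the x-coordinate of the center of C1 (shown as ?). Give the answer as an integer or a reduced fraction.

12

1. [C1‖L1]  x_C1² + (91/4)x_C1 − 417 = 0  ⇒  x_C1 = -139/4 or 12
2. given x_C1 > -877/36: keep 12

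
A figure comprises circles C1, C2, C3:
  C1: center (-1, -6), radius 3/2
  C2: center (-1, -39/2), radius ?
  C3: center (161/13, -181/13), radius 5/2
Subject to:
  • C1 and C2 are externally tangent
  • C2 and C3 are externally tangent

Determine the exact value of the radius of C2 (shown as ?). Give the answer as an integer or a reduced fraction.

1. [ext C1·C2]  r_C2² + 3r_C2 − 180 = 0  ⇒  r_C2 = 12 (r>0 drops 1)
2. [ext C2·C3]  r_C2² + 5r_C2 − 204 = 0  ⇒  r_C2 = 12 (r>0 drops 1)

12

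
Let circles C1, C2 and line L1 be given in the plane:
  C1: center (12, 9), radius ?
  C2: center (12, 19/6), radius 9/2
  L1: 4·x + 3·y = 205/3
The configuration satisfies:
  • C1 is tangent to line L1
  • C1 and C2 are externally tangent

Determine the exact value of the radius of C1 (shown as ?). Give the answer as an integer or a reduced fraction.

1. [C1‖L1]  r_C1² − 16/9 = 0  ⇒  r_C1 = 4/3 (r>0 drops 1)
2. [ext C1·C2]  r_C1² + 9r_C1 − 124/9 = 0  ⇒  r_C1 = 4/3 (r>0 drops 1)

4/3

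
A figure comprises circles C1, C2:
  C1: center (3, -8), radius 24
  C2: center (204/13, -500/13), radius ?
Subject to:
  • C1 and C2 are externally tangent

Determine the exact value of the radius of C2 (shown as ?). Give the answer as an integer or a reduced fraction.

1. [ext C1·C2]  r_C2² + 48r_C2 − 513 = 0  ⇒  r_C2 = 9 (r>0 drops 1)

9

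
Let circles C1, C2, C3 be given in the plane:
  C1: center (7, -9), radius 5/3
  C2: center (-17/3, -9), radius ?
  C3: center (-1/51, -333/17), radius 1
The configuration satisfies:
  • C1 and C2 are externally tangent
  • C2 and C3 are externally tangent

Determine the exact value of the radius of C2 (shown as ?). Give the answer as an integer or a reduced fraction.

1. [ext C1·C2]  r_C2² + (10/3)r_C2 − 473/3 = 0  ⇒  r_C2 = 11 (r>0 drops 1)
2. [ext C2·C3]  r_C2² + 2r_C2 − 143 = 0  ⇒  r_C2 = 11 (r>0 drops 1)

11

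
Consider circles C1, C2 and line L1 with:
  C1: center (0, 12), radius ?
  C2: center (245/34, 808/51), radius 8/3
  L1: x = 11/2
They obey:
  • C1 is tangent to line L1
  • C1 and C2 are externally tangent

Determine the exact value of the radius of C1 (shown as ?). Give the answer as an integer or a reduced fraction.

11/2

1. [C1‖L1]  r_C1² − 121/4 = 0  ⇒  r_C1 = 11/2 (r>0 drops 1)
2. [ext C1·C2]  r_C1² + (16/3)r_C1 − 715/12 = 0  ⇒  r_C1 = 11/2 (r>0 drops 1)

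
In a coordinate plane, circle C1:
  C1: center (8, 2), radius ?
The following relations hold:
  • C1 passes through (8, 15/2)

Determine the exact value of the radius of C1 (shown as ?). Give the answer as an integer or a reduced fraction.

11/2

1. [C1∋P]  r_C1² − 121/4 = 0  ⇒  r_C1 = 11/2 (r>0 drops 1)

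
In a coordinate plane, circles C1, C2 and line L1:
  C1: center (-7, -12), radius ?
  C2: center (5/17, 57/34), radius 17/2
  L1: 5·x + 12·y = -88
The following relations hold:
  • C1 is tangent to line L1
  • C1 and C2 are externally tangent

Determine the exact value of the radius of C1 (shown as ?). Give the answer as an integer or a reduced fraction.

1. [C1‖L1]  r_C1² − 49 = 0  ⇒  r_C1 = 7 (r>0 drops 1)
2. [ext C1·C2]  r_C1² + 17r_C1 − 168 = 0  ⇒  r_C1 = 7 (r>0 drops 1)

7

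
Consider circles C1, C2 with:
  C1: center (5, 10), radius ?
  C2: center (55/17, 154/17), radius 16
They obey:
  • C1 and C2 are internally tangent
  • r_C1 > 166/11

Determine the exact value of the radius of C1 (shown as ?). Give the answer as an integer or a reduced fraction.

1. [int C1,C2]  r_C1² − 32r_C1 + 252 = 0  ⇒  r_C1 = 14 or 18
2. given r_C1 > 166/11: keep 18

18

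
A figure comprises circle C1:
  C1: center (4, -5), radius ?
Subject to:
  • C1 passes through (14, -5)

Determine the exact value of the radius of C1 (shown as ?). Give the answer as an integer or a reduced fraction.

10

1. [C1∋P]  r_C1² − 100 = 0  ⇒  r_C1 = 10 (r>0 drops 1)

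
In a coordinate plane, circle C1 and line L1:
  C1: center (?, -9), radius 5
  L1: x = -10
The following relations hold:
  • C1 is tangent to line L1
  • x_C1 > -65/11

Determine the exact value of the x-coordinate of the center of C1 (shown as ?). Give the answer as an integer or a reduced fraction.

-5

1. [C1‖L1]  x_C1² + 20x_C1 + 75 = 0  ⇒  x_C1 = -15 or -5
2. given x_C1 > -65/11: keep -5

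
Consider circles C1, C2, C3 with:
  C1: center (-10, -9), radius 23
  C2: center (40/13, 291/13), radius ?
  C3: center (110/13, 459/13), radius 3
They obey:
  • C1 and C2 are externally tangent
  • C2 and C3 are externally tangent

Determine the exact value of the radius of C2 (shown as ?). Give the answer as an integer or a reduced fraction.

1. [ext C1·C2]  r_C2² + 46r_C2 − 627 = 0  ⇒  r_C2 = 11 (r>0 drops 1)
2. [ext C2·C3]  r_C2² + 6r_C2 − 187 = 0  ⇒  r_C2 = 11 (r>0 drops 1)

11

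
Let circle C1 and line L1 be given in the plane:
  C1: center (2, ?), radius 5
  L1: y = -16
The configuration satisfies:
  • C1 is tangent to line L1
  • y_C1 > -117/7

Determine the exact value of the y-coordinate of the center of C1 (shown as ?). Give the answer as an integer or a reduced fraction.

1. [C1‖L1]  y_C1² + 32y_C1 + 231 = 0  ⇒  y_C1 = -21 or -11
2. given y_C1 > -117/7: keep -11

-11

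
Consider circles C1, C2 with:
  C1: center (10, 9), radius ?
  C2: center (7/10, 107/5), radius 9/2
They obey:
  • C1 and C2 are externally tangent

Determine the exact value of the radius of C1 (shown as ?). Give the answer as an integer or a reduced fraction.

1. [ext C1·C2]  r_C1² + 9r_C1 − 220 = 0  ⇒  r_C1 = 11 (r>0 drops 1)

11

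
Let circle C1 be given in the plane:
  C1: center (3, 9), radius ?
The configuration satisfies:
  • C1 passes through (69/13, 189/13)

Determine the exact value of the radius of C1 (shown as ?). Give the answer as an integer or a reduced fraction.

1. [C1∋P]  r_C1² − 36 = 0  ⇒  r_C1 = 6 (r>0 drops 1)

6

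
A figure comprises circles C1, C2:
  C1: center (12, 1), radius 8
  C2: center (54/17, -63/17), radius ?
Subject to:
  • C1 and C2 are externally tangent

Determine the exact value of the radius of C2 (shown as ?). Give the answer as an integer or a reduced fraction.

1. [ext C1·C2]  r_C2² + 16r_C2 − 36 = 0  ⇒  r_C2 = 2 (r>0 drops 1)

2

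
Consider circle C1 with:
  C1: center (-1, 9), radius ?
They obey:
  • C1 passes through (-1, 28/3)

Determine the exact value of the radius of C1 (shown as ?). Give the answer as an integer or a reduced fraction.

1. [C1∋P]  r_C1² − 1/9 = 0  ⇒  r_C1 = 1/3 (r>0 drops 1)

1/3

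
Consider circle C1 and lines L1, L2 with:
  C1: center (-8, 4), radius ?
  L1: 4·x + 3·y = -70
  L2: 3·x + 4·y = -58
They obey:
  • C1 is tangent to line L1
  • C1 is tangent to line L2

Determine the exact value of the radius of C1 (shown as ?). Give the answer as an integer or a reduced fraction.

10

1. [C1‖L1]  r_C1² − 100 = 0  ⇒  r_C1 = 10 (r>0 drops 1)
2. [C1‖L2]  r_C1² − 100 = 0  ⇒  r_C1 = 10 (r>0 drops 1)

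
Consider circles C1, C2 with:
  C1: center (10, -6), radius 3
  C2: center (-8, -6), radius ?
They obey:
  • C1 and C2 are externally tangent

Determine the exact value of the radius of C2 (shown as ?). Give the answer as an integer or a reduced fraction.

1. [ext C1·C2]  r_C2² + 6r_C2 − 315 = 0  ⇒  r_C2 = 15 (r>0 drops 1)

15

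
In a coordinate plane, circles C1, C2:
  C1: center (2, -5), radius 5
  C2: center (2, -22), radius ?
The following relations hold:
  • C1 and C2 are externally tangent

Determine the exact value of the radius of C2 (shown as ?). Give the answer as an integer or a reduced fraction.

12

1. [ext C1·C2]  r_C2² + 10r_C2 − 264 = 0  ⇒  r_C2 = 12 (r>0 drops 1)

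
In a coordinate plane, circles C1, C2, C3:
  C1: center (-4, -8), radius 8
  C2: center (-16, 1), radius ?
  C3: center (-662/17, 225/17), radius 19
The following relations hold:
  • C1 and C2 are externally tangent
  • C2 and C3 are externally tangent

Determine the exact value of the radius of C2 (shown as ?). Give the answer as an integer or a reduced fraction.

1. [ext C1·C2]  r_C2² + 16r_C2 − 161 = 0  ⇒  r_C2 = 7 (r>0 drops 1)
2. [ext C2·C3]  r_C2² + 38r_C2 − 315 = 0  ⇒  r_C2 = 7 (r>0 drops 1)

7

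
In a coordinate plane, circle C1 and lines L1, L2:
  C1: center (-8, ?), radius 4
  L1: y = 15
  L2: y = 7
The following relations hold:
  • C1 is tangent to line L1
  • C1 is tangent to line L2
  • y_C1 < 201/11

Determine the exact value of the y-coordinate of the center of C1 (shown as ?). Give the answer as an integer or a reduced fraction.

11

1. [C1‖L1]  y_C1² − 30y_C1 + 209 = 0  ⇒  y_C1 = 11 or 19
2. [C1‖L2]  y_C1² − 14y_C1 + 33 = 0  ⇒  y_C1 = 3 or 11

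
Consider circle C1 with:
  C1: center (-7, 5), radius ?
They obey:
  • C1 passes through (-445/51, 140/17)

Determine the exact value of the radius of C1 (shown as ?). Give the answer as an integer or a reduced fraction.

11/3

1. [C1∋P]  r_C1² − 121/9 = 0  ⇒  r_C1 = 11/3 (r>0 drops 1)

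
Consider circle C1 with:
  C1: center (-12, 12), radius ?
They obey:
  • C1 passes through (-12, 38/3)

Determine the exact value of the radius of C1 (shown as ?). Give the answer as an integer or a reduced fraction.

1. [C1∋P]  r_C1² − 4/9 = 0  ⇒  r_C1 = 2/3 (r>0 drops 1)

2/3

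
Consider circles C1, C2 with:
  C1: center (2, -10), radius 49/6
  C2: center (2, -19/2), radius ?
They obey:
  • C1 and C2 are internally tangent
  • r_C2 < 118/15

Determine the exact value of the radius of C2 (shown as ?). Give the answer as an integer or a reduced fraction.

23/3

1. [int C1,C2]  r_C2² − (49/3)r_C2 + 598/9 = 0  ⇒  r_C2 = 23/3 or 26/3
2. given r_C2 < 118/15: keep 23/3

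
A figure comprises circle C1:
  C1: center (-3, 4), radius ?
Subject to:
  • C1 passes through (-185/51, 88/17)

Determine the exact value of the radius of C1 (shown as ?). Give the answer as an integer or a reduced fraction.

1. [C1∋P]  r_C1² − 16/9 = 0  ⇒  r_C1 = 4/3 (r>0 drops 1)

4/3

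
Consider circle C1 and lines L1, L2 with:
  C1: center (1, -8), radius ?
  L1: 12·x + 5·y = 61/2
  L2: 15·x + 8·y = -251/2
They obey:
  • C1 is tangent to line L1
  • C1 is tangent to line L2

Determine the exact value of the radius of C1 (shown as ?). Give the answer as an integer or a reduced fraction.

1. [C1‖L1]  r_C1² − 81/4 = 0  ⇒  r_C1 = 9/2 (r>0 drops 1)
2. [C1‖L2]  r_C1² − 81/4 = 0  ⇒  r_C1 = 9/2 (r>0 drops 1)

9/2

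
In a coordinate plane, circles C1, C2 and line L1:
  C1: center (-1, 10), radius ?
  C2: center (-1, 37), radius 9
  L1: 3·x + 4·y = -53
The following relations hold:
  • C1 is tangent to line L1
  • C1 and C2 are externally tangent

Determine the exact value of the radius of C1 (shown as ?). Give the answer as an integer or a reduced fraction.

1. [C1‖L1]  r_C1² − 324 = 0  ⇒  r_C1 = 18 (r>0 drops 1)
2. [ext C1·C2]  r_C1² + 18r_C1 − 648 = 0  ⇒  r_C1 = 18 (r>0 drops 1)

18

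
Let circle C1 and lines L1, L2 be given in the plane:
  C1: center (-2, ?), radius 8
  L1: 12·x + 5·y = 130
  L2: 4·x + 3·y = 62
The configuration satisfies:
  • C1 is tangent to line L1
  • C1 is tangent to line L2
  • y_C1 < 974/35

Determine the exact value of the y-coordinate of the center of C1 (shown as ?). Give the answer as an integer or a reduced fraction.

1. [C1‖L1]  y_C1² − (308/5)y_C1 + 516 = 0  ⇒  y_C1 = 10 or 258/5
2. [C1‖L2]  y_C1² − (140/3)y_C1 + 1100/3 = 0  ⇒  y_C1 = 10 or 110/3

10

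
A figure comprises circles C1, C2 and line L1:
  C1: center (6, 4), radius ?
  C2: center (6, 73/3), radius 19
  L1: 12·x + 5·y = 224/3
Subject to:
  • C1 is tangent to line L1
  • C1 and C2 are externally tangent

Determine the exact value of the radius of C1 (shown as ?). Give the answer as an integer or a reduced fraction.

4/3

1. [C1‖L1]  r_C1² − 16/9 = 0  ⇒  r_C1 = 4/3 (r>0 drops 1)
2. [ext C1·C2]  r_C1² + 38r_C1 − 472/9 = 0  ⇒  r_C1 = 4/3 (r>0 drops 1)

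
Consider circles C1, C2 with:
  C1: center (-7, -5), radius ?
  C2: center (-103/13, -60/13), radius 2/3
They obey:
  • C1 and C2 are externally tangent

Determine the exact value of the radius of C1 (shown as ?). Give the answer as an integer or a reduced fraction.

1. [ext C1·C2]  r_C1² + (4/3)r_C1 − 5/9 = 0  ⇒  r_C1 = 1/3 (r>0 drops 1)

1/3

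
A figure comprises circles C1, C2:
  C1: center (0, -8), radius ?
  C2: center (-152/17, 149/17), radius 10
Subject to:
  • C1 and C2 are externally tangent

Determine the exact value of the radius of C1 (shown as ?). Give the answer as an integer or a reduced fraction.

9

1. [ext C1·C2]  r_C1² + 20r_C1 − 261 = 0  ⇒  r_C1 = 9 (r>0 drops 1)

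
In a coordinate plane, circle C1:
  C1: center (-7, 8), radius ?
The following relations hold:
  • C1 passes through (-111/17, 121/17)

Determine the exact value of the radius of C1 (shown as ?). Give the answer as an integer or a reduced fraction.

1

1. [C1∋P]  r_C1² − 1 = 0  ⇒  r_C1 = 1 (r>0 drops 1)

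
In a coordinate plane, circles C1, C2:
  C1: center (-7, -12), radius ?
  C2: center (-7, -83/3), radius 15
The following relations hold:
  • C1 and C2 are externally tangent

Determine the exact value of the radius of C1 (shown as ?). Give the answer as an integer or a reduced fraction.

2/3

1. [ext C1·C2]  r_C1² + 30r_C1 − 184/9 = 0  ⇒  r_C1 = 2/3 (r>0 drops 1)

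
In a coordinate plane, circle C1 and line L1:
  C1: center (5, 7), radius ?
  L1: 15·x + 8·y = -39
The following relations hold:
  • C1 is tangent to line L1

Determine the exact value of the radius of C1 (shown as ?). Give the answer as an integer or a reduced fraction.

1. [C1‖L1]  r_C1² − 100 = 0  ⇒  r_C1 = 10 (r>0 drops 1)

10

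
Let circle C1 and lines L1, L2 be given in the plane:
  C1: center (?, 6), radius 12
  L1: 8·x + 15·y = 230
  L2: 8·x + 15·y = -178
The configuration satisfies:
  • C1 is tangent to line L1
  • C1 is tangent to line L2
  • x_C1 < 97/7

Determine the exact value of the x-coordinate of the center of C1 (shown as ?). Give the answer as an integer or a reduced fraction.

-8

1. [C1‖L1]  x_C1² − 35x_C1 − 344 = 0  ⇒  x_C1 = -8 or 43
2. [C1‖L2]  x_C1² + 67x_C1 + 472 = 0  ⇒  x_C1 = -59 or -8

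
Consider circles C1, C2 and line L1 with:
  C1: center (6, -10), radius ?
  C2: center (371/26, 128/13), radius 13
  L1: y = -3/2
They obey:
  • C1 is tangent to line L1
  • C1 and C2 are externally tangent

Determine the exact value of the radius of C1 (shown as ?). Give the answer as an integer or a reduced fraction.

17/2

1. [C1‖L1]  r_C1² − 289/4 = 0  ⇒  r_C1 = 17/2 (r>0 drops 1)
2. [ext C1·C2]  r_C1² + 26r_C1 − 1173/4 = 0  ⇒  r_C1 = 17/2 (r>0 drops 1)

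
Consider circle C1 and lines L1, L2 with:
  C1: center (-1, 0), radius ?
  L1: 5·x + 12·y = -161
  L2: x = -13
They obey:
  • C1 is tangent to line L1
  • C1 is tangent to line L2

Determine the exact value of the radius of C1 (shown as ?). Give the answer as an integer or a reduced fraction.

1. [C1‖L1]  r_C1² − 144 = 0  ⇒  r_C1 = 12 (r>0 drops 1)
2. [C1‖L2]  r_C1² − 144 = 0  ⇒  r_C1 = 12 (r>0 drops 1)

12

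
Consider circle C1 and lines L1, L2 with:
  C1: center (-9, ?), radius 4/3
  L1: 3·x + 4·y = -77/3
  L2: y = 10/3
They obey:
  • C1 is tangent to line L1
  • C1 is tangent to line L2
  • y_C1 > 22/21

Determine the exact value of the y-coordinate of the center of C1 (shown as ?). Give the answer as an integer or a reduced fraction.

1. [C1‖L1]  y_C1² − (2/3)y_C1 − 8/3 = 0  ⇒  y_C1 = -4/3 or 2
2. [C1‖L2]  y_C1² − (20/3)y_C1 + 28/3 = 0  ⇒  y_C1 = 2 or 14/3

2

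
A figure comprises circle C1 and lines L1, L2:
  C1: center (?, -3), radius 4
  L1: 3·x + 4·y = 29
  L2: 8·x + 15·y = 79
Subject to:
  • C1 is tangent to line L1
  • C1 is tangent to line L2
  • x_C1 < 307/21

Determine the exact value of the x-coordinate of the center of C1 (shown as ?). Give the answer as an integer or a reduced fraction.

7

1. [C1‖L1]  x_C1² − (82/3)x_C1 + 427/3 = 0  ⇒  x_C1 = 7 or 61/3
2. [C1‖L2]  x_C1² − 31x_C1 + 168 = 0  ⇒  x_C1 = 7 or 24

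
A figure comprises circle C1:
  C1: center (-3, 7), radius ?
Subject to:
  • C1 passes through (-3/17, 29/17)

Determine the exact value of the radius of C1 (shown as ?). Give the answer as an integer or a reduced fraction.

1. [C1∋P]  r_C1² − 36 = 0  ⇒  r_C1 = 6 (r>0 drops 1)

6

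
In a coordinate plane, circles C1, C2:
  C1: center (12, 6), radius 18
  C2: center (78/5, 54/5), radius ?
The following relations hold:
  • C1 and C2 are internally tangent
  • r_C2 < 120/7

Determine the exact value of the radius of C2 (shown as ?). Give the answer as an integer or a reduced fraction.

12

1. [int C1,C2]  r_C2² − 36r_C2 + 288 = 0  ⇒  r_C2 = 12 or 24
2. given r_C2 < 120/7: keep 12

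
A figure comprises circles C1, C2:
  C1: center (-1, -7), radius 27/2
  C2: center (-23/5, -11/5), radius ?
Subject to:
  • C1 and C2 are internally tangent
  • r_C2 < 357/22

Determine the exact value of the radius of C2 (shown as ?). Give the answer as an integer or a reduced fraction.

1. [int C1,C2]  r_C2² − 27r_C2 + 585/4 = 0  ⇒  r_C2 = 15/2 or 39/2
2. given r_C2 < 357/22: keep 15/2

15/2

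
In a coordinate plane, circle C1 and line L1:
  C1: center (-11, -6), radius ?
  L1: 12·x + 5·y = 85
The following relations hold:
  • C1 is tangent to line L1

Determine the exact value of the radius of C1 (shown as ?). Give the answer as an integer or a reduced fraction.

1. [C1‖L1]  r_C1² − 361 = 0  ⇒  r_C1 = 19 (r>0 drops 1)

19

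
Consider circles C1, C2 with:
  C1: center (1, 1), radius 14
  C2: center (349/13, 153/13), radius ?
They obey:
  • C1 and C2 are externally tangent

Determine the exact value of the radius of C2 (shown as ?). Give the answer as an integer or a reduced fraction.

14

1. [ext C1·C2]  r_C2² + 28r_C2 − 588 = 0  ⇒  r_C2 = 14 (r>0 drops 1)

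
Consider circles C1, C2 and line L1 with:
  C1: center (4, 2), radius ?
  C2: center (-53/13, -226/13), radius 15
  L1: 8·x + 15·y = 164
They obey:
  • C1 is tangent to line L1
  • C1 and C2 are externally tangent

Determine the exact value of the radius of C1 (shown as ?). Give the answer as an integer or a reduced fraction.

6

1. [C1‖L1]  r_C1² − 36 = 0  ⇒  r_C1 = 6 (r>0 drops 1)
2. [ext C1·C2]  r_C1² + 30r_C1 − 216 = 0  ⇒  r_C1 = 6 (r>0 drops 1)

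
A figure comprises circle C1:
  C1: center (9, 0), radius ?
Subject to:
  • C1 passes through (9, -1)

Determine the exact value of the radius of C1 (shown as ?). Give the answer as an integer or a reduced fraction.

1. [C1∋P]  r_C1² − 1 = 0  ⇒  r_C1 = 1 (r>0 drops 1)

1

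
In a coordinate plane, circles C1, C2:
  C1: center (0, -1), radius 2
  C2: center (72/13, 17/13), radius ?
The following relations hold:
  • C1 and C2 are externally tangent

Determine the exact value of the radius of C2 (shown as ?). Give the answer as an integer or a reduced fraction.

1. [ext C1·C2]  r_C2² + 4r_C2 − 32 = 0  ⇒  r_C2 = 4 (r>0 drops 1)

4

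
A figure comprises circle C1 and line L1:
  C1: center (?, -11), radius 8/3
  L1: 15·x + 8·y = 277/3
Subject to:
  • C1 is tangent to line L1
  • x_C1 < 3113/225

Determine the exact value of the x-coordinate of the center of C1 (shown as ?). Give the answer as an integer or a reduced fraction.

1. [C1‖L1]  x_C1² − (1082/45)x_C1 + 677/5 = 0  ⇒  x_C1 = 9 or 677/45
2. given x_C1 < 3113/225: keep 9

9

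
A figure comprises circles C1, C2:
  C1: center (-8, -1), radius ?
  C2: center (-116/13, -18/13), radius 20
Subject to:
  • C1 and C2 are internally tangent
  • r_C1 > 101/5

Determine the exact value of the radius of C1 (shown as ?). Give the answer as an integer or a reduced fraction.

1. [int C1,C2]  r_C1² − 40r_C1 + 399 = 0  ⇒  r_C1 = 19 or 21
2. given r_C1 > 101/5: keep 21

21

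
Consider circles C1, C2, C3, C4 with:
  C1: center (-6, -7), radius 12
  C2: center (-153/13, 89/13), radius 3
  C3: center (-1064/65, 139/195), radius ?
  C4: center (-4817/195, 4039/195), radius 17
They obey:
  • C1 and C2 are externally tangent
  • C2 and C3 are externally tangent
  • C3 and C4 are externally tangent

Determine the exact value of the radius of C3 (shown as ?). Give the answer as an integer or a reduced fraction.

1. [ext C2·C3]  r_C3² + 6r_C3 − 448/9 = 0  ⇒  r_C3 = 14/3 (r>0 drops 1)
2. [ext C3·C4]  r_C3² + 34r_C3 − 1624/9 = 0  ⇒  r_C3 = 14/3 (r>0 drops 1)

14/3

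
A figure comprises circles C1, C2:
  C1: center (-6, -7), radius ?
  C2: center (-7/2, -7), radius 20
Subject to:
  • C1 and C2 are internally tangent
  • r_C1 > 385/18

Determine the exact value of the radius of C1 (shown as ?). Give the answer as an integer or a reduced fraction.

1. [int C1,C2]  r_C1² − 40r_C1 + 1575/4 = 0  ⇒  r_C1 = 35/2 or 45/2
2. given r_C1 > 385/18: keep 45/2

45/2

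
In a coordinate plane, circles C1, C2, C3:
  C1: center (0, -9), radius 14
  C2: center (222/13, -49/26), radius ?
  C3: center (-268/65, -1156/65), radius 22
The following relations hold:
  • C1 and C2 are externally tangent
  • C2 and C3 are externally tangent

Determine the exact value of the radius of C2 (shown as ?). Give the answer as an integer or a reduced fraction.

9/2

1. [ext C1·C2]  r_C2² + 28r_C2 − 585/4 = 0  ⇒  r_C2 = 9/2 (r>0 drops 1)
2. [ext C2·C3]  r_C2² + 44r_C2 − 873/4 = 0  ⇒  r_C2 = 9/2 (r>0 drops 1)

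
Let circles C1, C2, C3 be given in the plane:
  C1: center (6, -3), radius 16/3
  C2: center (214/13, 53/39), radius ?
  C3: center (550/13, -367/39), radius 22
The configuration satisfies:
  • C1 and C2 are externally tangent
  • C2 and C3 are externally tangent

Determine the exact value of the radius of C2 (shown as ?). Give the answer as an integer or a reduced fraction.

1. [ext C1·C2]  r_C2² + (32/3)r_C2 − 100 = 0  ⇒  r_C2 = 6 (r>0 drops 1)
2. [ext C2·C3]  r_C2² + 44r_C2 − 300 = 0  ⇒  r_C2 = 6 (r>0 drops 1)

6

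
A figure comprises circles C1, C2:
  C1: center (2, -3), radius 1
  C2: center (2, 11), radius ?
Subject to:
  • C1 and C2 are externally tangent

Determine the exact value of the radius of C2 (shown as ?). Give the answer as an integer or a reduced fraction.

1. [ext C1·C2]  r_C2² + 2r_C2 − 195 = 0  ⇒  r_C2 = 13 (r>0 drops 1)

13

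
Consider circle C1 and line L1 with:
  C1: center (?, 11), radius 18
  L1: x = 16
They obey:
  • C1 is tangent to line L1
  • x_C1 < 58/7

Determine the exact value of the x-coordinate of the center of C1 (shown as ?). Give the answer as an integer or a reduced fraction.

1. [C1‖L1]  x_C1² − 32x_C1 − 68 = 0  ⇒  x_C1 = -2 or 34
2. given x_C1 < 58/7: keep -2

-2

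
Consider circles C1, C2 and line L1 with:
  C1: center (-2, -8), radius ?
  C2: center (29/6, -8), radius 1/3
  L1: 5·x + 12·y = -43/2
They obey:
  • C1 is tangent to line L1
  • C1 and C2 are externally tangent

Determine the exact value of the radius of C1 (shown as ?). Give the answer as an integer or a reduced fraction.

13/2

1. [C1‖L1]  r_C1² − 169/4 = 0  ⇒  r_C1 = 13/2 (r>0 drops 1)
2. [ext C1·C2]  r_C1² + (2/3)r_C1 − 559/12 = 0  ⇒  r_C1 = 13/2 (r>0 drops 1)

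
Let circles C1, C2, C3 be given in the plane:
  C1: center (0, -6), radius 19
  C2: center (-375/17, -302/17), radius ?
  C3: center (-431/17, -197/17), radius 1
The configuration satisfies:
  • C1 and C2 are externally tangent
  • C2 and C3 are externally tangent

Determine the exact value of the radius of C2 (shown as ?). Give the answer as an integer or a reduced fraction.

6

1. [ext C1·C2]  r_C2² + 38r_C2 − 264 = 0  ⇒  r_C2 = 6 (r>0 drops 1)
2. [ext C2·C3]  r_C2² + 2r_C2 − 48 = 0  ⇒  r_C2 = 6 (r>0 drops 1)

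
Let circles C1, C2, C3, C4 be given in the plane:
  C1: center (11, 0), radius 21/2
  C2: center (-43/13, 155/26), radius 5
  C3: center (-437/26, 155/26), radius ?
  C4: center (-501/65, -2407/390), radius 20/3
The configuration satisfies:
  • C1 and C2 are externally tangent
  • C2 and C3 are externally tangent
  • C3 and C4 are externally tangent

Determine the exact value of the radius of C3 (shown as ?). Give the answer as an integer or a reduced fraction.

1. [ext C2·C3]  r_C3² + 10r_C3 − 629/4 = 0  ⇒  r_C3 = 17/2 (r>0 drops 1)
2. [ext C3·C4]  r_C3² + (40/3)r_C3 − 2227/12 = 0  ⇒  r_C3 = 17/2 (r>0 drops 1)

17/2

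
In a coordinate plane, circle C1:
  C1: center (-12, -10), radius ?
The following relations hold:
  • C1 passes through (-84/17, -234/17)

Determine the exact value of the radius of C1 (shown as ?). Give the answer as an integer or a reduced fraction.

1. [C1∋P]  r_C1² − 64 = 0  ⇒  r_C1 = 8 (r>0 drops 1)

8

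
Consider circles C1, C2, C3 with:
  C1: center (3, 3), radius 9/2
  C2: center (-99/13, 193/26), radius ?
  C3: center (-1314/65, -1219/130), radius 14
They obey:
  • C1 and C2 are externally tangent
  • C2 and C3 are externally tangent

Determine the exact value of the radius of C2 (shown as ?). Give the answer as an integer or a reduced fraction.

7

1. [ext C1·C2]  r_C2² + 9r_C2 − 112 = 0  ⇒  r_C2 = 7 (r>0 drops 1)
2. [ext C2·C3]  r_C2² + 28r_C2 − 245 = 0  ⇒  r_C2 = 7 (r>0 drops 1)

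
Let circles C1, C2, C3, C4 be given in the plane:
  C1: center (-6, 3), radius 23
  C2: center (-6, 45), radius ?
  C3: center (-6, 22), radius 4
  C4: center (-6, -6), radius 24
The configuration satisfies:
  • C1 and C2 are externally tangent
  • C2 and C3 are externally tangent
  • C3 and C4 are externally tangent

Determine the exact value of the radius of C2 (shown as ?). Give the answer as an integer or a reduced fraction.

1. [ext C1·C2]  r_C2² + 46r_C2 − 1235 = 0  ⇒  r_C2 = 19 (r>0 drops 1)
2. [ext C2·C3]  r_C2² + 8r_C2 − 513 = 0  ⇒  r_C2 = 19 (r>0 drops 1)

19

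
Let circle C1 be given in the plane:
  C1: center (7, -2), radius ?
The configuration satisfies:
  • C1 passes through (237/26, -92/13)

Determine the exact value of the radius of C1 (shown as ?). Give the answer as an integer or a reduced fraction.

11/2

1. [C1∋P]  r_C1² − 121/4 = 0  ⇒  r_C1 = 11/2 (r>0 drops 1)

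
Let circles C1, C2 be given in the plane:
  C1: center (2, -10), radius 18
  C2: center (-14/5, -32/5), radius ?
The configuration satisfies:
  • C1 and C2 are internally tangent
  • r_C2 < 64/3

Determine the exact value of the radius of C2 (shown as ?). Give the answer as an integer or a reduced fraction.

1. [int C1,C2]  r_C2² − 36r_C2 + 288 = 0  ⇒  r_C2 = 12 or 24
2. given r_C2 < 64/3: keep 12

12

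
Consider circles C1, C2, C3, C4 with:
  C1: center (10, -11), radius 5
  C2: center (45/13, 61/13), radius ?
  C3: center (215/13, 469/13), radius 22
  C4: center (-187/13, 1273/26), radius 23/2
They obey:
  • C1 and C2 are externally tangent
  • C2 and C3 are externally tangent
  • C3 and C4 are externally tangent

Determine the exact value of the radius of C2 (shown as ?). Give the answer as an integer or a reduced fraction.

1. [ext C1·C2]  r_C2² + 10r_C2 − 264 = 0  ⇒  r_C2 = 12 (r>0 drops 1)
2. [ext C2·C3]  r_C2² + 44r_C2 − 672 = 0  ⇒  r_C2 = 12 (r>0 drops 1)

12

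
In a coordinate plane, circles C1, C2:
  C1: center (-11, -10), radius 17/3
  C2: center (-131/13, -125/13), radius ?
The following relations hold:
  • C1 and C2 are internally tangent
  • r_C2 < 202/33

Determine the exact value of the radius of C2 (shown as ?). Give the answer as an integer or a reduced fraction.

14/3

1. [int C1,C2]  r_C2² − (34/3)r_C2 + 280/9 = 0  ⇒  r_C2 = 14/3 or 20/3
2. given r_C2 < 202/33: keep 14/3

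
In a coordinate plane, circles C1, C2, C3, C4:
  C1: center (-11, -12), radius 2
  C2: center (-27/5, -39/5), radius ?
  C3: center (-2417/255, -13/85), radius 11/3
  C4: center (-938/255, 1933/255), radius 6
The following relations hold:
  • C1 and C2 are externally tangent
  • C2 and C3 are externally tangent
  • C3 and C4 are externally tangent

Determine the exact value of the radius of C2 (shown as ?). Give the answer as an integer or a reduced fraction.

1. [ext C1·C2]  r_C2² + 4r_C2 − 45 = 0  ⇒  r_C2 = 5 (r>0 drops 1)
2. [ext C2·C3]  r_C2² + (22/3)r_C2 − 185/3 = 0  ⇒  r_C2 = 5 (r>0 drops 1)

5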